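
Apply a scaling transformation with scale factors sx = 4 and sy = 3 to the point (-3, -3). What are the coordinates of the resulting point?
(-12, -9)

Scaling matrix:
[[4, 0], [0, 3]]
Result: (-3 × 4, -3 × 3) = (-12, -9)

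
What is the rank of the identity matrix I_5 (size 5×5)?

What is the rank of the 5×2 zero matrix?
rank(I_5) = 5, rank(0) = 0

The identity I_5 has 5 columns that are the standard basis vectors e_1, …, e_5. These are linearly independent, so all 5 columns are pivots and rank(I_5) = 5.
The 5×2 zero matrix has every entry zero, so every row is the zero row and there are no pivots; rank(0) = 0.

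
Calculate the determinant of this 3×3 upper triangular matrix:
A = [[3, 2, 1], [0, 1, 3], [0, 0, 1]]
3

The determinant of a triangular matrix is the product of its diagonal entries (the off-diagonal entries above the diagonal do not affect it).
det(A) = (3) * (1) * (1) = 3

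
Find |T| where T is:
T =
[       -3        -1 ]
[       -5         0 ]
det(T) = -5

For a 2×2 matrix [[a, b], [c, d]], det = a*d - b*c.
det(T) = (-3)*(0) - (-1)*(-5) = 0 - 5 = -5.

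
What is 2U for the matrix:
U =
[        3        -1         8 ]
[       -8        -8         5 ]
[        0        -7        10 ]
2U =
[        6        -2        16 ]
[      -16       -16        10 ]
[        0       -14        20 ]

Scalar multiplication is elementwise: (2U)[i][j] = 2 * U[i][j].
  (2U)[0][0] = 2 * (3) = 6
  (2U)[0][1] = 2 * (-1) = -2
  (2U)[0][2] = 2 * (8) = 16
  (2U)[1][0] = 2 * (-8) = -16
  (2U)[1][1] = 2 * (-8) = -16
  (2U)[1][2] = 2 * (5) = 10
  (2U)[2][0] = 2 * (0) = 0
  (2U)[2][1] = 2 * (-7) = -14
  (2U)[2][2] = 2 * (10) = 20
2U =
[        6        -2        16 ]
[      -16       -16        10 ]
[        0       -14        20 ]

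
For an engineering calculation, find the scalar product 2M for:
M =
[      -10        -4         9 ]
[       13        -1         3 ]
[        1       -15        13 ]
2M =
[      -20        -8        18 ]
[       26        -2         6 ]
[        2       -30        26 ]

Scalar multiplication is elementwise: (2M)[i][j] = 2 * M[i][j].
  (2M)[0][0] = 2 * (-10) = -20
  (2M)[0][1] = 2 * (-4) = -8
  (2M)[0][2] = 2 * (9) = 18
  (2M)[1][0] = 2 * (13) = 26
  (2M)[1][1] = 2 * (-1) = -2
  (2M)[1][2] = 2 * (3) = 6
  (2M)[2][0] = 2 * (1) = 2
  (2M)[2][1] = 2 * (-15) = -30
  (2M)[2][2] = 2 * (13) = 26
2M =
[      -20        -8        18 ]
[       26        -2         6 ]
[        2       -30        26 ]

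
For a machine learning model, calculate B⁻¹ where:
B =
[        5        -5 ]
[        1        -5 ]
det(B) = -20
B⁻¹ =
[      1/4      -1/4 ]
[     1/20      -1/4 ]

For a 2×2 matrix B = [[a, b], [c, d]] with det(B) ≠ 0, B⁻¹ = (1/det(B)) * [[d, -b], [-c, a]].
det(B) = (5)*(-5) - (-5)*(1) = -25 + 5 = -20.
B⁻¹ = (1/-20) * [[-5, 5], [-1, 5]].
Dividing each entry by -20 and reducing:
B⁻¹ =
[      1/4      -1/4 ]
[     1/20      -1/4 ]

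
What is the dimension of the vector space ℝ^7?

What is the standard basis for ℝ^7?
Dimension = 7; standard basis = {e_1, e_2, e_3, …, e_7}

ℝ^7 is the space of 7-tuples of real numbers; its dimension is 7.
The standard basis consists of 7 vectors: e_1, e_2, e_3, …, e_7, where e_i is the vector with 1 in position i and 0 elsewhere.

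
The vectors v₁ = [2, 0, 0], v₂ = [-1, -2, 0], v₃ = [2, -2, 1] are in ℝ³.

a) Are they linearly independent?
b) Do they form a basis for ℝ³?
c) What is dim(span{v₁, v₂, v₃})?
Yes independent, yes basis, dim = 3

Stack v₁, v₂, v₃ as rows of a 3×3 matrix.
[[2, 0, 0]; [-1, -2, 0]; [2, -2, 1]] is already lower triangular with nonzero diagonal entries (2, -2, 1), so its determinant is the product of the diagonal entries, det = (2)·(-2)·(1) = -4 ≠ 0, and the rows are linearly independent.
Three linearly independent vectors in ℝ³ form a basis for ℝ³, so dim(span{v₁,v₂,v₃}) = 3.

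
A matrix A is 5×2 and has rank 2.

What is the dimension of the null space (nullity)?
0

The rank-nullity theorem for an m×n matrix states:
rank(A) + nullity(A) = n (the number of columns).
Here n = 2 and rank(A) = 2, so nullity(A) = 2 - 2 = 0.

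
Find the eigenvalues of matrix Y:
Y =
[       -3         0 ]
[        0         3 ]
λ = -3, 3

Solve det(Y - λI) = 0. For a 2×2 matrix the characteristic equation is λ² - (trace)λ + det = 0.
trace(Y) = a + d = -3 + 3 = 0.
det(Y) = a*d - b*c = (-3)*(3) - (0)*(0) = -9 - 0 = -9.
Characteristic equation: λ² - (0)λ + (-9) = 0.
Discriminant = (0)² - 4*(-9) = 0 + 36 = 36.
λ = (0 ± √36) / 2 = (0 ± 6) / 2 = -3, 3.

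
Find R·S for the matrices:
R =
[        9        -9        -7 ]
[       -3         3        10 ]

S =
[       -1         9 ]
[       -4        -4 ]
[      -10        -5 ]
RS =
[       97       152 ]
[     -109       -89 ]

Matrix multiplication: (RS)[i][j] = sum over k of R[i][k] * S[k][j].
  (RS)[0][0] = (9)*(-1) + (-9)*(-4) + (-7)*(-10) = 97
  (RS)[0][1] = (9)*(9) + (-9)*(-4) + (-7)*(-5) = 152
  (RS)[1][0] = (-3)*(-1) + (3)*(-4) + (10)*(-10) = -109
  (RS)[1][1] = (-3)*(9) + (3)*(-4) + (10)*(-5) = -89
RS =
[       97       152 ]
[     -109       -89 ]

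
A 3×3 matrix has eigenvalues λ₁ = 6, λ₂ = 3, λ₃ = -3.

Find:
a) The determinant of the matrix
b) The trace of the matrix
det = -54, trace = 6

Two standard eigenvalue identities:
- det(A) equals the product of the eigenvalues (counted with multiplicity).
- trace(A) equals the sum of the eigenvalues.
det(A) = (6)*(3)*(-3) = -54.
trace(A) = 6 + 3 - 3 = 6.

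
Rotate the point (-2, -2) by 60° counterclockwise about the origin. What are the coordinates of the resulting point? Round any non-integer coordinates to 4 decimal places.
(0.7321, -2.7321)

Rotation matrix R(θ) = [[cos θ, -sin θ], [sin θ, cos θ]]; for θ = 60°:
R = [[1/2, -√3/2], [√3/2, 1/2]]
Result: R × [-2, -2]ᵀ = [1/2·-2 + (-√3/2)·-2, √3/2·-2 + (1/2)·-2]ᵀ = (0.7321, -2.7321)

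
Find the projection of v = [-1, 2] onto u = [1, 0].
[-1, 0]

The projection of v onto u is proj_u(v) = ((v·u) / (u·u)) · u.
v·u = (-1)*(1) + (2)*(0) = -1.
u·u = (1)*(1) + (0)*(0) = 1.
coefficient = -1 / 1 = -1.
proj_u(v) = -1 · [1, 0] = [-1, 0].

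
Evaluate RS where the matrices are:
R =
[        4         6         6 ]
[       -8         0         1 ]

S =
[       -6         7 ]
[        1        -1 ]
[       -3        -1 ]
RS =
[      -36        16 ]
[       45       -57 ]

Matrix multiplication: (RS)[i][j] = sum over k of R[i][k] * S[k][j].
  (RS)[0][0] = (4)*(-6) + (6)*(1) + (6)*(-3) = -36
  (RS)[0][1] = (4)*(7) + (6)*(-1) + (6)*(-1) = 16
  (RS)[1][0] = (-8)*(-6) + (0)*(1) + (1)*(-3) = 45
  (RS)[1][1] = (-8)*(7) + (0)*(-1) + (1)*(-1) = -57
RS =
[      -36        16 ]
[       45       -57 ]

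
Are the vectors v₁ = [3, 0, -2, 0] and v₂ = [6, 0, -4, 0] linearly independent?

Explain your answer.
No, linearly dependent (v₂ = 2·v₁)

Check whether there is a scalar k with v₂ = k·v₁.
Comparing components, k = 2 satisfies 2·[3, 0, -2, 0] = [6, 0, -4, 0].
Since v₂ is a scalar multiple of v₁, the two vectors are linearly dependent.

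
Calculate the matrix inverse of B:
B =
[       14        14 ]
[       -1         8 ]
det(B) = 126
B⁻¹ =
[     4/63      -1/9 ]
[    1/126       1/9 ]

For a 2×2 matrix B = [[a, b], [c, d]] with det(B) ≠ 0, B⁻¹ = (1/det(B)) * [[d, -b], [-c, a]].
det(B) = (14)*(8) - (14)*(-1) = 112 + 14 = 126.
B⁻¹ = (1/126) * [[8, -14], [1, 14]].
Dividing each entry by 126 and reducing:
B⁻¹ =
[     4/63      -1/9 ]
[    1/126       1/9 ]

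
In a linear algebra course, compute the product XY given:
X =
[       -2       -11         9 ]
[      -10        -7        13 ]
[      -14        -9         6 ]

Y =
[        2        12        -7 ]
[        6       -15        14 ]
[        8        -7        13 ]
XY =
[        2        78       -23 ]
[       42      -106       141 ]
[      -34       -75        50 ]

Matrix multiplication: (XY)[i][j] = sum over k of X[i][k] * Y[k][j].
  (XY)[0][0] = (-2)*(2) + (-11)*(6) + (9)*(8) = 2
  (XY)[0][1] = (-2)*(12) + (-11)*(-15) + (9)*(-7) = 78
  (XY)[0][2] = (-2)*(-7) + (-11)*(14) + (9)*(13) = -23
  (XY)[1][0] = (-10)*(2) + (-7)*(6) + (13)*(8) = 42
  (XY)[1][1] = (-10)*(12) + (-7)*(-15) + (13)*(-7) = -106
  (XY)[1][2] = (-10)*(-7) + (-7)*(14) + (13)*(13) = 141
  (XY)[2][0] = (-14)*(2) + (-9)*(6) + (6)*(8) = -34
  (XY)[2][1] = (-14)*(12) + (-9)*(-15) + (6)*(-7) = -75
  (XY)[2][2] = (-14)*(-7) + (-9)*(14) + (6)*(13) = 50
XY =
[        2        78       -23 ]
[       42      -106       141 ]
[      -34       -75        50 ]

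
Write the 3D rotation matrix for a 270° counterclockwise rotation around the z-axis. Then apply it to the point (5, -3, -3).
R = [[0, 1, 0], [-1, 0, 0], [0, 0, 1]]; R·(5, -3, -3) = (-3, -5, -3)

Rotation matrix for 270° around z-axis:
cos(270°) = 0, sin(270°) = -1
R = [[0, 1, 0], [-1, 0, 0], [0, 0, 1]]
Apply to (5, -3, -3): R·[5, -3, -3]ᵀ = (-3, -5, -3)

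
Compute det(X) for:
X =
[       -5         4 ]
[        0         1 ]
det(X) = -5

For a 2×2 matrix [[a, b], [c, d]], det = a*d - b*c.
det(X) = (-5)*(1) - (4)*(0) = -5 - 0 = -5.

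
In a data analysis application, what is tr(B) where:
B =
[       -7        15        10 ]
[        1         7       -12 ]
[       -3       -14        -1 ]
tr(B) = -7 + 7 - 1 = -1

The trace of a square matrix is the sum of its diagonal entries.
Diagonal entries of B: B[0][0] = -7, B[1][1] = 7, B[2][2] = -1.
tr(B) = -7 + 7 - 1 = -1.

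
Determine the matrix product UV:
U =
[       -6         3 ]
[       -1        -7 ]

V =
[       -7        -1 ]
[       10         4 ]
UV =
[       72        18 ]
[      -63       -27 ]

Matrix multiplication: (UV)[i][j] = sum over k of U[i][k] * V[k][j].
  (UV)[0][0] = (-6)*(-7) + (3)*(10) = 72
  (UV)[0][1] = (-6)*(-1) + (3)*(4) = 18
  (UV)[1][0] = (-1)*(-7) + (-7)*(10) = -63
  (UV)[1][1] = (-1)*(-1) + (-7)*(4) = -27
UV =
[       72        18 ]
[      -63       -27 ]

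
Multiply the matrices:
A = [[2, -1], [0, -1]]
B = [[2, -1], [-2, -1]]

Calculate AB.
[[6, -1], [2, 1]]

Each entry (i,j) of AB = sum over k of A[i][k]*B[k][j].
(AB)[0][0] = (2)*(2) + (-1)*(-2) = 6
(AB)[0][1] = (2)*(-1) + (-1)*(-1) = -1
(AB)[1][0] = (0)*(2) + (-1)*(-2) = 2
(AB)[1][1] = (0)*(-1) + (-1)*(-1) = 1
AB = [[6, -1], [2, 1]]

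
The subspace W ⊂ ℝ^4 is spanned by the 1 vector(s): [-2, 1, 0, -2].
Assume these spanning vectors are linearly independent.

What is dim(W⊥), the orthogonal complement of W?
dim(W⊥) = 3

For any subspace W of ℝ^n, dim(W) + dim(W⊥) = n (the whole-space dimension).
Here the given 1 vectors are linearly independent, so dim(W) = 1.
Thus dim(W⊥) = n - dim(W) = 4 - 1 = 3.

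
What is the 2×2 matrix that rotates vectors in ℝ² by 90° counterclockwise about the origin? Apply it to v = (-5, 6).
R = [[0, -1], [1, 0]]; R·v = (-6, -5)

A counterclockwise rotation by angle θ in ℝ² has matrix R(θ) = [[cos θ, -sin θ], [sin θ, cos θ]].
For θ = 90°: cos θ = 0, sin θ = 1.
R(90°) = [[0, -1], [1, 0]].
R·v = [0·-5 + (-1)·6, 1·-5 + 0·6] = (-6, -5).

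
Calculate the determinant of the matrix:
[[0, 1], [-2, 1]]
2

For a 2×2 matrix [[a, b], [c, d]], det = ad - bc
det = (0)(1) - (1)(-2) = 0 - -2 = 2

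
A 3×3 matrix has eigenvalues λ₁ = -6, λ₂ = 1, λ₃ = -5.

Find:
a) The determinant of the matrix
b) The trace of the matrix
det = 30, trace = -10

Two standard eigenvalue identities:
- det(A) equals the product of the eigenvalues (counted with multiplicity).
- trace(A) equals the sum of the eigenvalues.
det(A) = (-6)*(1)*(-5) = 30.
trace(A) = -6 + 1 - 5 = -10.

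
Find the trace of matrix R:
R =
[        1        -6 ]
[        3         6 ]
tr(R) = 1 + 6 = 7

The trace of a square matrix is the sum of its diagonal entries.
Diagonal entries of R: R[0][0] = 1, R[1][1] = 6.
tr(R) = 1 + 6 = 7.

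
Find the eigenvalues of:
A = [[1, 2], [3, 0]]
λ = -2, 3

Solve det(A - λI) = 0. For a 2×2 matrix this is λ² - (trace)λ + det = 0.
trace(A) = 1 + 0 = 1.
det(A) = (1)*(0) - (2)*(3) = 0 - 6 = -6.
Characteristic equation: λ² - (1)λ + (-6) = 0.
Discriminant: (1)² - 4*(-6) = 1 + 24 = 25.
Roots: λ = (1 ± √25) / 2 = -2, 3.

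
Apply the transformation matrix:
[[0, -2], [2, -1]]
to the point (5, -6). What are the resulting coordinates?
(12, 16)

Matrix multiplication:
[[0, -2], [2, -1]] × [5, -6]ᵀ
= [0×5 + -2×-6, 2×5 + -1×-6]ᵀ
= [12.0000, 16.0000]ᵀ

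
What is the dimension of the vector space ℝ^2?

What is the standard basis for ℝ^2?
Dimension = 2; standard basis = {e_1, e_2}

ℝ^2 is the space of 2-tuples of real numbers; its dimension is 2.
The standard basis consists of 2 vectors: e_1, e_2, where e_i is the vector with 1 in position i and 0 elsewhere.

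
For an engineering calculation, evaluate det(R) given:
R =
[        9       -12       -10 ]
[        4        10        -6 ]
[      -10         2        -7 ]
det(R) = -2658

Expand along row 0 (cofactor expansion): det(R) = a*(e*i - f*h) - b*(d*i - f*g) + c*(d*h - e*g), where the 3×3 is [[a, b, c], [d, e, f], [g, h, i]].
Minor M_00 = (10)*(-7) - (-6)*(2) = -70 + 12 = -58.
Minor M_01 = (4)*(-7) - (-6)*(-10) = -28 - 60 = -88.
Minor M_02 = (4)*(2) - (10)*(-10) = 8 + 100 = 108.
det(R) = (9)*(-58) - (-12)*(-88) + (-10)*(108) = -522 - 1056 - 1080 = -2658.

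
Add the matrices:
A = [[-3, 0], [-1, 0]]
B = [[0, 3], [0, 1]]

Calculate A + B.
[[-3, 3], [-1, 1]]

Add corresponding elements:
(-3)+(0)=-3
(0)+(3)=3
(-1)+(0)=-1
(0)+(1)=1
A + B = [[-3, 3], [-1, 1]]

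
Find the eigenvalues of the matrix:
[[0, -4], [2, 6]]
λ = 2 and λ = 4

Characteristic equation: det(A - λI) = 0
λ² - (trace)λ + (det) = 0
λ² - (6)λ + (8) = 0
λ² - 6λ + 8 = 0
Solving: λ = 2, 4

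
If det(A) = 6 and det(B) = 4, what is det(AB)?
24

Use the multiplicative property of determinants: det(AB) = det(A)*det(B).
det(AB) = (6)*(4) = 24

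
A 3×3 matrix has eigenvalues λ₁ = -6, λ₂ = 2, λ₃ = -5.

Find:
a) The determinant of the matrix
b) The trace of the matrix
det = 60, trace = -9

Two standard eigenvalue identities:
- det(A) equals the product of the eigenvalues (counted with multiplicity).
- trace(A) equals the sum of the eigenvalues.
det(A) = (-6)*(2)*(-5) = 60.
trace(A) = -6 + 2 - 5 = -9.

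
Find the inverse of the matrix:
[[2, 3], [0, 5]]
[[1/2, -3/10], [0, 1/5]]

For [[a,b],[c,d]], inverse = (1/det)·[[d,-b],[-c,a]]
det = 2·5 - 3·0 = 10
Inverse = (1/10)·[[5, -3], [0, 2]]
        = [[1/2, -3/10], [0, 1/5]]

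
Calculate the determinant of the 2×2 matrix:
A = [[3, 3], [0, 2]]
6

For A = [[a, b], [c, d]], det(A) = a*d - b*c.
det(A) = (3)*(2) - (3)*(0) = 6 - 0 = 6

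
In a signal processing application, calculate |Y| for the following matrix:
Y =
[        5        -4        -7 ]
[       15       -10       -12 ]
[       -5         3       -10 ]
det(Y) = -125

Expand along row 0 (cofactor expansion): det(Y) = a*(e*i - f*h) - b*(d*i - f*g) + c*(d*h - e*g), where the 3×3 is [[a, b, c], [d, e, f], [g, h, i]].
Minor M_00 = (-10)*(-10) - (-12)*(3) = 100 + 36 = 136.
Minor M_01 = (15)*(-10) - (-12)*(-5) = -150 - 60 = -210.
Minor M_02 = (15)*(3) - (-10)*(-5) = 45 - 50 = -5.
det(Y) = (5)*(136) - (-4)*(-210) + (-7)*(-5) = 680 - 840 + 35 = -125.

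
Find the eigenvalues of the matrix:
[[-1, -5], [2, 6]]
λ = 1 and λ = 4

Characteristic equation: det(A - λI) = 0
λ² - (trace)λ + (det) = 0
λ² - (5)λ + (4) = 0
λ² - 5λ + 4 = 0
Solving: λ = 1, 4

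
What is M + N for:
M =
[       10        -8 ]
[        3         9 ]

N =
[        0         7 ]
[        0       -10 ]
M + N =
[       10        -1 ]
[        3        -1 ]

Matrix addition is elementwise: (M+N)[i][j] = M[i][j] + N[i][j].
  (M+N)[0][0] = (10) + (0) = 10
  (M+N)[0][1] = (-8) + (7) = -1
  (M+N)[1][0] = (3) + (0) = 3
  (M+N)[1][1] = (9) + (-10) = -1
M + N =
[       10        -1 ]
[        3        -1 ]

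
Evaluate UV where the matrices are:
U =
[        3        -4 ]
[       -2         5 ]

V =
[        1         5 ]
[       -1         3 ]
UV =
[        7         3 ]
[       -7         5 ]

Matrix multiplication: (UV)[i][j] = sum over k of U[i][k] * V[k][j].
  (UV)[0][0] = (3)*(1) + (-4)*(-1) = 7
  (UV)[0][1] = (3)*(5) + (-4)*(3) = 3
  (UV)[1][0] = (-2)*(1) + (5)*(-1) = -7
  (UV)[1][1] = (-2)*(5) + (5)*(3) = 5
UV =
[        7         3 ]
[       -7         5 ]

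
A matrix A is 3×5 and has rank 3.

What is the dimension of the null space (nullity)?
2

The rank-nullity theorem for an m×n matrix states:
rank(A) + nullity(A) = n (the number of columns).
Here n = 5 and rank(A) = 3, so nullity(A) = 5 - 3 = 2.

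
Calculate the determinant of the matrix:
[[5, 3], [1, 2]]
7

For a 2×2 matrix [[a, b], [c, d]], det = ad - bc
det = (5)(2) - (3)(1) = 10 - 3 = 7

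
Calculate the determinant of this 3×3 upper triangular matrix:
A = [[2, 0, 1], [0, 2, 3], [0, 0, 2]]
8

The determinant of a triangular matrix is the product of its diagonal entries (the off-diagonal entries above the diagonal do not affect it).
det(A) = (2) * (2) * (2) = 8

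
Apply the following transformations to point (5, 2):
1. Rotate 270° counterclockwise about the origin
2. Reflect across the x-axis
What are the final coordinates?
(2, 5)

Step 1: Rotate 270° → (2, -5)
Step 2: Reflect across the x-axis → (2, 5)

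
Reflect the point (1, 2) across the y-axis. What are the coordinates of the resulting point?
(-1, 2)

Reflection across y-axis: (1, 2) → (-1, 2)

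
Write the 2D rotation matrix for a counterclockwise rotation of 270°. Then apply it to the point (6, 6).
R = [[0, 1], [-1, 0]]; R·(6, 6) = (6, -6)

Rotation matrix formula: R(θ) = [[cos θ, -sin θ], [sin θ, cos θ]]
For θ = 270°:
cos(270°) = 0
sin(270°) = -1
R = [[0, 1], [-1, 0]]
Apply to (6, 6): [0·6 + (1)·6, -1·6 + 0·6] = (6, -6)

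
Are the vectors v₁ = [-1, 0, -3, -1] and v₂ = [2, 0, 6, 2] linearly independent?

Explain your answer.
No, linearly dependent (v₂ = -2·v₁)

Check whether there is a scalar k with v₂ = k·v₁.
Comparing components, k = -2 satisfies -2·[-1, 0, -3, -1] = [2, 0, 6, 2].
Since v₂ is a scalar multiple of v₁, the two vectors are linearly dependent.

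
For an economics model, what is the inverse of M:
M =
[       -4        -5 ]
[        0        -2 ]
det(M) = 8
M⁻¹ =
[     -1/4       5/8 ]
[        0      -1/2 ]

For a 2×2 matrix M = [[a, b], [c, d]] with det(M) ≠ 0, M⁻¹ = (1/det(M)) * [[d, -b], [-c, a]].
det(M) = (-4)*(-2) - (-5)*(0) = 8 - 0 = 8.
M⁻¹ = (1/8) * [[-2, 5], [0, -4]].
Dividing each entry by 8 and reducing:
M⁻¹ =
[     -1/4       5/8 ]
[        0      -1/2 ]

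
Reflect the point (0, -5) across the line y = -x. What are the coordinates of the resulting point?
(5, 0)

Reflection across line y = -x: (0, -5) → (5, 0)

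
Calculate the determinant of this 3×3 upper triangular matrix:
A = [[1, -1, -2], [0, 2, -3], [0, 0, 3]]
6

The determinant of a triangular matrix is the product of its diagonal entries (the off-diagonal entries above the diagonal do not affect it).
det(A) = (1) * (2) * (3) = 6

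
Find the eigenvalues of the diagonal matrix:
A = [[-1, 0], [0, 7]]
λ₁ = -1, λ₂ = 7

The characteristic polynomial of A is det(A - λI) = (-1 - λ)(7 - λ) = 0.
The roots are λ = -1 and λ = 7, so the eigenvalues are the diagonal entries.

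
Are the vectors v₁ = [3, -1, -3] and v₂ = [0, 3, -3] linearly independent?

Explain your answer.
Yes, linearly independent

Two vectors are linearly dependent iff one is a scalar multiple of the other.
No single scalar k satisfies v₂ = k·v₁ (the ratios of corresponding entries disagree), so v₁ and v₂ are linearly independent.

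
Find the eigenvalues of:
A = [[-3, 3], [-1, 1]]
λ = -2, 0

Solve det(A - λI) = 0. For a 2×2 matrix this is λ² - (trace)λ + det = 0.
trace(A) = -3 + 1 = -2.
det(A) = (-3)*(1) - (3)*(-1) = -3 + 3 = 0.
Characteristic equation: λ² - (-2)λ + (0) = 0.
Discriminant: (-2)² - 4*(0) = 4 - 0 = 4.
Roots: λ = (-2 ± √4) / 2 = -2, 0.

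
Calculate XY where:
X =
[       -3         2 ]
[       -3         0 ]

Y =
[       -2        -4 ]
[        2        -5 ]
XY =
[       10         2 ]
[        6        12 ]

Matrix multiplication: (XY)[i][j] = sum over k of X[i][k] * Y[k][j].
  (XY)[0][0] = (-3)*(-2) + (2)*(2) = 10
  (XY)[0][1] = (-3)*(-4) + (2)*(-5) = 2
  (XY)[1][0] = (-3)*(-2) + (0)*(2) = 6
  (XY)[1][1] = (-3)*(-4) + (0)*(-5) = 12
XY =
[       10         2 ]
[        6        12 ]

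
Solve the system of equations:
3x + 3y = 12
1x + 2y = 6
x = 2, y = 2

Use elimination (row reduction):
Equation 1: 3x + 3y = 12.
Equation 2: 1x + 2y = 6.
Multiply Eq1 by 1 and Eq2 by 3: 3x + 3y = 12;  3x + 6y = 18.
Subtract: (3)y = 6, so y = 2.
Back-substitute into Eq1: 3x + 3*(2) = 12, so x = 2.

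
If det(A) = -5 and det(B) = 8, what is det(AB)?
-40

Use the multiplicative property of determinants: det(AB) = det(A)*det(B).
det(AB) = (-5)*(8) = -40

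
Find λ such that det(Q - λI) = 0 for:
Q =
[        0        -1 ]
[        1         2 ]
λ = 1, 1

Solve det(Q - λI) = 0. For a 2×2 matrix the characteristic equation is λ² - (trace)λ + det = 0.
trace(Q) = a + d = 0 + 2 = 2.
det(Q) = a*d - b*c = (0)*(2) - (-1)*(1) = 0 + 1 = 1.
Characteristic equation: λ² - (2)λ + (1) = 0.
Discriminant = (2)² - 4*(1) = 4 - 4 = 0.
λ = (2 ± √0) / 2 = (2 ± 0) / 2 = 1, 1.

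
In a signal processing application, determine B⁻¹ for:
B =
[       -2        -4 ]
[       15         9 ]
det(B) = 42
B⁻¹ =
[     3/14      2/21 ]
[    -5/14     -1/21 ]

For a 2×2 matrix B = [[a, b], [c, d]] with det(B) ≠ 0, B⁻¹ = (1/det(B)) * [[d, -b], [-c, a]].
det(B) = (-2)*(9) - (-4)*(15) = -18 + 60 = 42.
B⁻¹ = (1/42) * [[9, 4], [-15, -2]].
Dividing each entry by 42 and reducing:
B⁻¹ =
[     3/14      2/21 ]
[    -5/14     -1/21 ]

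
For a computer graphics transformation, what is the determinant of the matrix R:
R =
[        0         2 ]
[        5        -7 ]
det(R) = -10

For a 2×2 matrix [[a, b], [c, d]], det = a*d - b*c.
det(R) = (0)*(-7) - (2)*(5) = 0 - 10 = -10.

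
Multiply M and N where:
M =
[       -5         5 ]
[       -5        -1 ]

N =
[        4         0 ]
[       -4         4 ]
MN =
[      -40        20 ]
[      -16        -4 ]

Matrix multiplication: (MN)[i][j] = sum over k of M[i][k] * N[k][j].
  (MN)[0][0] = (-5)*(4) + (5)*(-4) = -40
  (MN)[0][1] = (-5)*(0) + (5)*(4) = 20
  (MN)[1][0] = (-5)*(4) + (-1)*(-4) = -16
  (MN)[1][1] = (-5)*(0) + (-1)*(4) = -4
MN =
[      -40        20 ]
[      -16        -4 ]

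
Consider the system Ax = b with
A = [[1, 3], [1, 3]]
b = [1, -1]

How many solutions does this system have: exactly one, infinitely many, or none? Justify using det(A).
No solution

det(A) = (1)*(3) - (3)*(1) = 0, so A is singular.
The column space of A is span(column 1) = span([1, 1]).
b = [1, -1] is not a scalar multiple of column 1, so b ∉ column space and the system is inconsistent — no solution.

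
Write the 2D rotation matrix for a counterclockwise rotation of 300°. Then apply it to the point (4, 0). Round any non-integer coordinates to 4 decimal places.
R = [[1/2, √3/2], [-√3/2, 1/2]]; R·(4, 0) = (2.0000, -3.4641)

Rotation matrix formula: R(θ) = [[cos θ, -sin θ], [sin θ, cos θ]]
For θ = 300°:
cos(300°) = 1/2
sin(300°) = -√3/2
R = [[1/2, √3/2], [-√3/2, 1/2]]
Apply to (4, 0): [1/2·4 + (√3/2)·0, -√3/2·4 + 1/2·0] = (2.0000, -3.4641)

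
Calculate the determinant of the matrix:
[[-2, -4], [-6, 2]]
-28

For a 2×2 matrix [[a, b], [c, d]], det = ad - bc
det = (-2)(2) - (-4)(-6) = -4 - 24 = -28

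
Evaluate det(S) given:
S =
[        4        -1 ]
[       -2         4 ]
det(S) = 14

For a 2×2 matrix [[a, b], [c, d]], det = a*d - b*c.
det(S) = (4)*(4) - (-1)*(-2) = 16 - 2 = 14.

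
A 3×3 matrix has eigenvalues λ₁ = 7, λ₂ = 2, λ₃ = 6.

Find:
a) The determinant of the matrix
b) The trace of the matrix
det = 84, trace = 15

Two standard eigenvalue identities:
- det(A) equals the product of the eigenvalues (counted with multiplicity).
- trace(A) equals the sum of the eigenvalues.
det(A) = (7)*(2)*(6) = 84.
trace(A) = 7 + 2 + 6 = 15.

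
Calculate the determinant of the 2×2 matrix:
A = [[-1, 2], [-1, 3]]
-1

For A = [[a, b], [c, d]], det(A) = a*d - b*c.
det(A) = (-1)*(3) - (2)*(-1) = -3 - -2 = -1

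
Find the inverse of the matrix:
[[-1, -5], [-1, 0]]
[[0, -1], [-1/5, 1/5]]

For [[a,b],[c,d]], inverse = (1/det)·[[d,-b],[-c,a]]
det = -1·0 - -5·-1 = -5
Inverse = (1/-5)·[[0, 5], [1, -1]]
        = [[0, -1], [-1/5, 1/5]]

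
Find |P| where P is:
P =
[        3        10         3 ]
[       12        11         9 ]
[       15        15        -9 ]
det(P) = 1773

Expand along row 0 (cofactor expansion): det(P) = a*(e*i - f*h) - b*(d*i - f*g) + c*(d*h - e*g), where the 3×3 is [[a, b, c], [d, e, f], [g, h, i]].
Minor M_00 = (11)*(-9) - (9)*(15) = -99 - 135 = -234.
Minor M_01 = (12)*(-9) - (9)*(15) = -108 - 135 = -243.
Minor M_02 = (12)*(15) - (11)*(15) = 180 - 165 = 15.
det(P) = (3)*(-234) - (10)*(-243) + (3)*(15) = -702 + 2430 + 45 = 1773.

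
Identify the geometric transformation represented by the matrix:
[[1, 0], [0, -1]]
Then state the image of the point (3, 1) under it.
reflection across the x-axis; image of (3, 1) is (3, -1)

This is a symmetric orthogonal matrix with determinant -1, which characterizes a reflection in ℝ².
The matrix [[1, 0], [0, -1]] represents: reflection across the x-axis.
Applying it to (3, 1): [1·3 + 0·1, 0·3 + -1·1] = (3, -1).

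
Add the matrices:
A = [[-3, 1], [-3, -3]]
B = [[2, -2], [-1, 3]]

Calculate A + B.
[[-1, -1], [-4, 0]]

Add corresponding elements:
(-3)+(2)=-1
(1)+(-2)=-1
(-3)+(-1)=-4
(-3)+(3)=0
A + B = [[-1, -1], [-4, 0]]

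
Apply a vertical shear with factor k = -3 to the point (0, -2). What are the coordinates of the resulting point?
(0, -2)

Shear matrix for vertical shear with factor k = -3:
[[1, 0], [-3, 1]]
Result: (0, -2) → (0, -2)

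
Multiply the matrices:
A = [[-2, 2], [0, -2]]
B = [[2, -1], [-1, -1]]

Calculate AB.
[[-6, 0], [2, 2]]

Each entry (i,j) of AB = sum over k of A[i][k]*B[k][j].
(AB)[0][0] = (-2)*(2) + (2)*(-1) = -6
(AB)[0][1] = (-2)*(-1) + (2)*(-1) = 0
(AB)[1][0] = (0)*(2) + (-2)*(-1) = 2
(AB)[1][1] = (0)*(-1) + (-2)*(-1) = 2
AB = [[-6, 0], [2, 2]]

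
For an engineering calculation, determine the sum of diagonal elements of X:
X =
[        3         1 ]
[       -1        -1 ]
tr(X) = 3 - 1 = 2

The trace of a square matrix is the sum of its diagonal entries.
Diagonal entries of X: X[0][0] = 3, X[1][1] = -1.
tr(X) = 3 - 1 = 2.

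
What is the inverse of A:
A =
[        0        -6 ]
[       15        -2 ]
det(A) = 90
A⁻¹ =
[    -1/45      1/15 ]
[     -1/6         0 ]

For a 2×2 matrix A = [[a, b], [c, d]] with det(A) ≠ 0, A⁻¹ = (1/det(A)) * [[d, -b], [-c, a]].
det(A) = (0)*(-2) - (-6)*(15) = 0 + 90 = 90.
A⁻¹ = (1/90) * [[-2, 6], [-15, 0]].
Dividing each entry by 90 and reducing:
A⁻¹ =
[    -1/45      1/15 ]
[     -1/6         0 ]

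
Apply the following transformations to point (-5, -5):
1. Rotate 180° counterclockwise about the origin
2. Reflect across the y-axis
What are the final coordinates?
(-5, 5)

Step 1: Rotate 180° → (5, 5)
Step 2: Reflect across the y-axis → (-5, 5)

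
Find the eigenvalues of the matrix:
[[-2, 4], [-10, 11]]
λ = 3 and λ = 6

Characteristic equation: det(A - λI) = 0
λ² - (trace)λ + (det) = 0
λ² - (9)λ + (18) = 0
λ² - 9λ + 18 = 0
Solving: λ = 3, 6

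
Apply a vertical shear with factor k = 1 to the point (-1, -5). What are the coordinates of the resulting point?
(-1, -6)

Shear matrix for vertical shear with factor k = 1:
[[1, 0], [1, 1]]
Result: (-1, -5) → (-1, -6)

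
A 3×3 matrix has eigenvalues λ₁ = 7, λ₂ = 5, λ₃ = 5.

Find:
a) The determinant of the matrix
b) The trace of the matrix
det = 175, trace = 17

Two standard eigenvalue identities:
- det(A) equals the product of the eigenvalues (counted with multiplicity).
- trace(A) equals the sum of the eigenvalues.
det(A) = (7)*(5)*(5) = 175.
trace(A) = 7 + 5 + 5 = 17.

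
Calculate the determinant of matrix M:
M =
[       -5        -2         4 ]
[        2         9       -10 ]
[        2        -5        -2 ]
det(M) = 260

Expand along row 0 (cofactor expansion): det(M) = a*(e*i - f*h) - b*(d*i - f*g) + c*(d*h - e*g), where the 3×3 is [[a, b, c], [d, e, f], [g, h, i]].
Minor M_00 = (9)*(-2) - (-10)*(-5) = -18 - 50 = -68.
Minor M_01 = (2)*(-2) - (-10)*(2) = -4 + 20 = 16.
Minor M_02 = (2)*(-5) - (9)*(2) = -10 - 18 = -28.
det(M) = (-5)*(-68) - (-2)*(16) + (4)*(-28) = 340 + 32 - 112 = 260.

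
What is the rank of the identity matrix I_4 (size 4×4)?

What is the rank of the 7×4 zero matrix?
rank(I_4) = 4, rank(0) = 0

The identity I_4 has 4 columns that are the standard basis vectors e_1, …, e_4. These are linearly independent, so all 4 columns are pivots and rank(I_4) = 4.
The 7×4 zero matrix has every entry zero, so every row is the zero row and there are no pivots; rank(0) = 0.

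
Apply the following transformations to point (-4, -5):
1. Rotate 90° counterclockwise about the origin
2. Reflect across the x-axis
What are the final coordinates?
(5, 4)

Step 1: Rotate 90° → (5, -4)
Step 2: Reflect across the x-axis → (5, 4)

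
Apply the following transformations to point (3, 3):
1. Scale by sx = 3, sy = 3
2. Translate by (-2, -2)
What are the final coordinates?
(7, 7)

Step 1: Scale (3, 3) by (sx, sy) = (3, 3) → (9, 9)
Step 2: Translate by (-2, -2) → (7, 7)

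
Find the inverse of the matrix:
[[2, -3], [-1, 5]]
[[5/7, 3/7], [1/7, 2/7]]

For [[a,b],[c,d]], inverse = (1/det)·[[d,-b],[-c,a]]
det = 2·5 - -3·-1 = 7
Inverse = (1/7)·[[5, 3], [1, 2]]
        = [[5/7, 3/7], [1/7, 2/7]]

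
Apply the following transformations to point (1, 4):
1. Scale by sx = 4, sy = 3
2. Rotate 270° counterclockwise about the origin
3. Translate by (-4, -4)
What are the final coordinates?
(8, -8)

Step 1: Scale → (4, 12)
Step 2: Rotate 270° → (12, -4)
Step 3: Translate → (8, -8)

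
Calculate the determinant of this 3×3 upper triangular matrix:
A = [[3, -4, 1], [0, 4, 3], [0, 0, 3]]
36

The determinant of a triangular matrix is the product of its diagonal entries (the off-diagonal entries above the diagonal do not affect it).
det(A) = (3) * (4) * (3) = 36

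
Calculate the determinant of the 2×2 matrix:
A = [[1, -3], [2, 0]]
6

For A = [[a, b], [c, d]], det(A) = a*d - b*c.
det(A) = (1)*(0) - (-3)*(2) = 0 - -6 = 6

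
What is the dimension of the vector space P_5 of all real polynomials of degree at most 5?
Dimension = 6

A polynomial of degree at most 5 can be written as a₀ + a₁x + a₂x² + … + a_5x^5, with 6 free coefficients a₀, …, a_5.
The set {1, x, x², …, x^5} is a basis: it spans P_5 (every such polynomial is a linear combination of these) and is linearly independent (a polynomial is zero iff all its coefficients are zero).
Therefore dim(P_5) = 5 + 1 = 6.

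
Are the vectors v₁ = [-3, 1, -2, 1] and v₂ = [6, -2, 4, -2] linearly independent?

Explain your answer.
No, linearly dependent (v₂ = -2·v₁)

Check whether there is a scalar k with v₂ = k·v₁.
Comparing components, k = -2 satisfies -2·[-3, 1, -2, 1] = [6, -2, 4, -2].
Since v₂ is a scalar multiple of v₁, the two vectors are linearly dependent.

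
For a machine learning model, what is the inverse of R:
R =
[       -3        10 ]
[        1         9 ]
det(R) = -37
R⁻¹ =
[    -9/37     10/37 ]
[     1/37      3/37 ]

For a 2×2 matrix R = [[a, b], [c, d]] with det(R) ≠ 0, R⁻¹ = (1/det(R)) * [[d, -b], [-c, a]].
det(R) = (-3)*(9) - (10)*(1) = -27 - 10 = -37.
R⁻¹ = (1/-37) * [[9, -10], [-1, -3]].
Dividing each entry by -37 and reducing:
R⁻¹ =
[    -9/37     10/37 ]
[     1/37      3/37 ]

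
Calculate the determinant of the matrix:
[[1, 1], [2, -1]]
-3

For a 2×2 matrix [[a, b], [c, d]], det = ad - bc
det = (1)(-1) - (1)(2) = -1 - 2 = -3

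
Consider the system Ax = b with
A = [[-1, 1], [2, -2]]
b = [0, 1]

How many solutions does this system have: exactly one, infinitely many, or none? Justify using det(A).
No solution

det(A) = (-1)*(-2) - (1)*(2) = 0, so A is singular.
The column space of A is span(column 1) = span([-1, 2]).
b = [0, 1] is not a scalar multiple of column 1, so b ∉ column space and the system is inconsistent — no solution.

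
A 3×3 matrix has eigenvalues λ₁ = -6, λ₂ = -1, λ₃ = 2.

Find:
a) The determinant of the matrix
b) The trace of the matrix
det = 12, trace = -5

Two standard eigenvalue identities:
- det(A) equals the product of the eigenvalues (counted with multiplicity).
- trace(A) equals the sum of the eigenvalues.
det(A) = (-6)*(-1)*(2) = 12.
trace(A) = -6 - 1 + 2 = -5.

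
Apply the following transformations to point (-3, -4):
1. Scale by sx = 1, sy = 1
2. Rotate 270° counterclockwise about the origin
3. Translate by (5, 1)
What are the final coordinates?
(1, 4)

Step 1: Scale → (-3, -4)
Step 2: Rotate 270° → (-4, 3)
Step 3: Translate → (1, 4)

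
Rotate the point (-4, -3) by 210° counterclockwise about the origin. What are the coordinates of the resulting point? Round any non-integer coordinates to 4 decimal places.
(1.9641, 4.5981)

Rotation matrix R(θ) = [[cos θ, -sin θ], [sin θ, cos θ]]; for θ = 210°:
R = [[-√3/2, 1/2], [-1/2, -√3/2]]
Result: R × [-4, -3]ᵀ = [-√3/2·-4 + (1/2)·-3, -1/2·-4 + (-√3/2)·-3]ᵀ = (1.9641, 4.5981)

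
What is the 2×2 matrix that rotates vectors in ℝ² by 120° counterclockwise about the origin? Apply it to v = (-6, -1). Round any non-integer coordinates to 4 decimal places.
R = [[-1/2, -√3/2], [√3/2, -1/2]]; R·v = (3.8660, -4.6962)

A counterclockwise rotation by angle θ in ℝ² has matrix R(θ) = [[cos θ, -sin θ], [sin θ, cos θ]].
For θ = 120°: cos θ = -1/2, sin θ = √3/2.
R(120°) = [[-1/2, -√3/2], [√3/2, -1/2]].
R·v = [-1/2·-6 + (-√3/2)·-1, √3/2·-6 + -1/2·-1] = (3.8660, -4.6962).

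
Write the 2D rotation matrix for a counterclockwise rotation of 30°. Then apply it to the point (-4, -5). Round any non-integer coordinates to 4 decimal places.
R = [[√3/2, -1/2], [1/2, √3/2]]; R·(-4, -5) = (-0.9641, -6.3301)

Rotation matrix formula: R(θ) = [[cos θ, -sin θ], [sin θ, cos θ]]
For θ = 30°:
cos(30°) = √3/2
sin(30°) = 1/2
R = [[√3/2, -1/2], [1/2, √3/2]]
Apply to (-4, -5): [√3/2·-4 + (-1/2)·-5, 1/2·-4 + √3/2·-5] = (-0.9641, -6.3301)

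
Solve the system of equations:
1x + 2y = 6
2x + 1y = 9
x = 4, y = 1

Use elimination (row reduction):
Equation 1: 1x + 2y = 6.
Equation 2: 2x + 1y = 9.
Multiply Eq1 by 2 and Eq2 by 1: 2x + 4y = 12;  2x + 1y = 9.
Subtract: (-3)y = -3, so y = 1.
Back-substitute into Eq1: 1x + 2*(1) = 6, so x = 4.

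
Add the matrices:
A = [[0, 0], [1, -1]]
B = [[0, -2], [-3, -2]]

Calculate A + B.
[[0, -2], [-2, -3]]

Add corresponding elements:
(0)+(0)=0
(0)+(-2)=-2
(1)+(-3)=-2
(-1)+(-2)=-3
A + B = [[0, -2], [-2, -3]]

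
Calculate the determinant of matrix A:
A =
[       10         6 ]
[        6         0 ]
det(A) = -36

For a 2×2 matrix [[a, b], [c, d]], det = a*d - b*c.
det(A) = (10)*(0) - (6)*(6) = 0 - 36 = -36.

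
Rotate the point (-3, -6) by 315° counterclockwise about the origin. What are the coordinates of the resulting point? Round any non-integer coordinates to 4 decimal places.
(-6.3640, -2.1213)

Rotation matrix R(θ) = [[cos θ, -sin θ], [sin θ, cos θ]]; for θ = 315°:
R = [[√2/2, √2/2], [-√2/2, √2/2]]
Result: R × [-3, -6]ᵀ = [√2/2·-3 + (√2/2)·-6, -√2/2·-3 + (√2/2)·-6]ᵀ = (-6.3640, -2.1213)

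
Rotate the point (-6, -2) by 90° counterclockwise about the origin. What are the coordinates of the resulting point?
(2, -6)

Rotation matrix R(θ) = [[cos θ, -sin θ], [sin θ, cos θ]]; for θ = 90°:
R = [[0, -1], [1, 0]]
Result: R × [-6, -2]ᵀ = [0·-6 + (-1)·-2, 1·-6 + (0)·-2]ᵀ = (2, -6)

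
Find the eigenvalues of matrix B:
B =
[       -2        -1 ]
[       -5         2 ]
λ = -3, 3

Solve det(B - λI) = 0. For a 2×2 matrix the characteristic equation is λ² - (trace)λ + det = 0.
trace(B) = a + d = -2 + 2 = 0.
det(B) = a*d - b*c = (-2)*(2) - (-1)*(-5) = -4 - 5 = -9.
Characteristic equation: λ² - (0)λ + (-9) = 0.
Discriminant = (0)² - 4*(-9) = 0 + 36 = 36.
λ = (0 ± √36) / 2 = (0 ± 6) / 2 = -3, 3.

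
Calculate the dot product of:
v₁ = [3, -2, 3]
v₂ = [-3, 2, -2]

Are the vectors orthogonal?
-19, No

The dot product is the sum of products of corresponding components.
v₁·v₂ = (3)*(-3) + (-2)*(2) + (3)*(-2) = -9 - 4 - 6 = -19.
Two vectors are orthogonal iff their dot product is 0; here the dot product is -19, so the vectors are not orthogonal.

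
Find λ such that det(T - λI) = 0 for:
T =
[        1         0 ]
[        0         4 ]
λ = 1, 4

Solve det(T - λI) = 0. For a 2×2 matrix the characteristic equation is λ² - (trace)λ + det = 0.
trace(T) = a + d = 1 + 4 = 5.
det(T) = a*d - b*c = (1)*(4) - (0)*(0) = 4 - 0 = 4.
Characteristic equation: λ² - (5)λ + (4) = 0.
Discriminant = (5)² - 4*(4) = 25 - 16 = 9.
λ = (5 ± √9) / 2 = (5 ± 3) / 2 = 1, 4.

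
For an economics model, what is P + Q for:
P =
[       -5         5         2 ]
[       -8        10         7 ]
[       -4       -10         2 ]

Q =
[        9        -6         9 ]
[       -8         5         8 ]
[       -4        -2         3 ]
P + Q =
[        4        -1        11 ]
[      -16        15        15 ]
[       -8       -12         5 ]

Matrix addition is elementwise: (P+Q)[i][j] = P[i][j] + Q[i][j].
  (P+Q)[0][0] = (-5) + (9) = 4
  (P+Q)[0][1] = (5) + (-6) = -1
  (P+Q)[0][2] = (2) + (9) = 11
  (P+Q)[1][0] = (-8) + (-8) = -16
  (P+Q)[1][1] = (10) + (5) = 15
  (P+Q)[1][2] = (7) + (8) = 15
  (P+Q)[2][0] = (-4) + (-4) = -8
  (P+Q)[2][1] = (-10) + (-2) = -12
  (P+Q)[2][2] = (2) + (3) = 5
P + Q =
[        4        -1        11 ]
[      -16        15        15 ]
[       -8       -12         5 ]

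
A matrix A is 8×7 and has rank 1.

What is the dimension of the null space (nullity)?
6

The rank-nullity theorem for an m×n matrix states:
rank(A) + nullity(A) = n (the number of columns).
Here n = 7 and rank(A) = 1, so nullity(A) = 7 - 1 = 6.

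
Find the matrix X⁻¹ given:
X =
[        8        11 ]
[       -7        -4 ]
det(X) = 45
X⁻¹ =
[    -4/45    -11/45 ]
[     7/45      8/45 ]

For a 2×2 matrix X = [[a, b], [c, d]] with det(X) ≠ 0, X⁻¹ = (1/det(X)) * [[d, -b], [-c, a]].
det(X) = (8)*(-4) - (11)*(-7) = -32 + 77 = 45.
X⁻¹ = (1/45) * [[-4, -11], [7, 8]].
Dividing each entry by 45 and reducing:
X⁻¹ =
[    -4/45    -11/45 ]
[     7/45      8/45 ]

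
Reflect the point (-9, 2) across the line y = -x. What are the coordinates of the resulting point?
(-2, 9)

Reflection across line y = -x: (-9, 2) → (-2, 9)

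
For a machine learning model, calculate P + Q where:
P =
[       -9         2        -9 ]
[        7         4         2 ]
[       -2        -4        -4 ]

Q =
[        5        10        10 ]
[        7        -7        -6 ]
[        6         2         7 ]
P + Q =
[       -4        12         1 ]
[       14        -3        -4 ]
[        4        -2         3 ]

Matrix addition is elementwise: (P+Q)[i][j] = P[i][j] + Q[i][j].
  (P+Q)[0][0] = (-9) + (5) = -4
  (P+Q)[0][1] = (2) + (10) = 12
  (P+Q)[0][2] = (-9) + (10) = 1
  (P+Q)[1][0] = (7) + (7) = 14
  (P+Q)[1][1] = (4) + (-7) = -3
  (P+Q)[1][2] = (2) + (-6) = -4
  (P+Q)[2][0] = (-2) + (6) = 4
  (P+Q)[2][1] = (-4) + (2) = -2
  (P+Q)[2][2] = (-4) + (7) = 3
P + Q =
[       -4        12         1 ]
[       14        -3        -4 ]
[        4        -2         3 ]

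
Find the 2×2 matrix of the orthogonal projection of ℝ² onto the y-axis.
[[0, 0], [0, 1]]

The orthogonal projection onto the line spanned by a nonzero vector u = (a, b) has matrix P = (u uᵀ) / (uᵀ u) = (1/(a² + b²)) · [[a², ab], [ab, b²]].
Here u = (0, 1), so a² + b² = 0 + 1 = 1.
P = (1/1) · [[0, 0], [0, 1]] = [[0, 0], [0, 1]].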